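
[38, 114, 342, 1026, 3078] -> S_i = 38*3^i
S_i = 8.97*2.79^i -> [8.97, 25.03, 69.82, 194.81, 543.51]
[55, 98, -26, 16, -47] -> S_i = Random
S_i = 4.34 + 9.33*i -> [4.34, 13.67, 23.0, 32.33, 41.66]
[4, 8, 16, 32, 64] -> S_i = 4*2^i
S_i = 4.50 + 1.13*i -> [4.5, 5.63, 6.76, 7.89, 9.02]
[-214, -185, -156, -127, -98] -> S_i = -214 + 29*i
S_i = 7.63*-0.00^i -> [7.63, -0.0, 0.0, -0.0, 0.0]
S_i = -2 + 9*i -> [-2, 7, 16, 25, 34]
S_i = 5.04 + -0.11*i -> [5.04, 4.93, 4.82, 4.71, 4.6]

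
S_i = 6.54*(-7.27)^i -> [6.54, -47.55, 345.66, -2512.93, 18269.03]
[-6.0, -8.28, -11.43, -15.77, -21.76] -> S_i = -6.00*1.38^i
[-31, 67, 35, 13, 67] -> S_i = Random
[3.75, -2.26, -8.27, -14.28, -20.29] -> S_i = 3.75 + -6.01*i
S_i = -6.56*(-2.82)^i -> [-6.56, 18.5, -52.17, 147.11, -414.86]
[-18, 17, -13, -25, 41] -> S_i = Random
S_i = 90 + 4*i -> [90, 94, 98, 102, 106]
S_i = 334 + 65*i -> [334, 399, 464, 529, 594]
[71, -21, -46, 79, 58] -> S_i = Random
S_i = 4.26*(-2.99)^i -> [4.26, -12.74, 38.08, -113.87, 340.48]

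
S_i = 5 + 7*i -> [5, 12, 19, 26, 33]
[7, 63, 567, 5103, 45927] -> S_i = 7*9^i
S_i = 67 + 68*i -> [67, 135, 203, 271, 339]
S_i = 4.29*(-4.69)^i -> [4.29, -20.12, 94.36, -442.56, 2075.62]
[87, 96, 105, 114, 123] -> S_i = 87 + 9*i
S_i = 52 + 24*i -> [52, 76, 100, 124, 148]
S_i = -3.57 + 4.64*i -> [-3.57, 1.07, 5.71, 10.35, 14.99]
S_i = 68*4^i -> [68, 272, 1088, 4352, 17408]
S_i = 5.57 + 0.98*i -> [5.57, 6.55, 7.53, 8.51, 9.49]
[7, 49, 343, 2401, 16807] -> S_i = 7*7^i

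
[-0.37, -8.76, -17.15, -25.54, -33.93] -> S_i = -0.37 + -8.39*i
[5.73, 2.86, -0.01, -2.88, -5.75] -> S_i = 5.73 + -2.87*i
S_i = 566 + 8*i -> [566, 574, 582, 590, 598]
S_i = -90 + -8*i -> [-90, -98, -106, -114, -122]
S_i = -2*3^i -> [-2, -6, -18, -54, -162]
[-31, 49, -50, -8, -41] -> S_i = Random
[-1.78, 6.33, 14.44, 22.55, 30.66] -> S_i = -1.78 + 8.11*i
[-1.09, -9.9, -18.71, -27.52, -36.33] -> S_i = -1.09 + -8.81*i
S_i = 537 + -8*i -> [537, 529, 521, 513, 505]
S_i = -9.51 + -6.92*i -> [-9.51, -16.43, -23.35, -30.27, -37.19]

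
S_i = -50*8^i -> [-50, -400, -3200, -25600, -204800]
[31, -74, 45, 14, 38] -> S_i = Random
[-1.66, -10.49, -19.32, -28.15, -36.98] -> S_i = -1.66 + -8.83*i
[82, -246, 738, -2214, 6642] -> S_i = 82*-3^i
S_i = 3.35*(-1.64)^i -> [3.35, -5.49, 9.01, -14.78, 24.23]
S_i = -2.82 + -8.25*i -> [-2.82, -11.07, -19.32, -27.57, -35.82]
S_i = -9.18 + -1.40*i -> [-9.18, -10.58, -11.98, -13.38, -14.78]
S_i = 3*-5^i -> [3, -15, 75, -375, 1875]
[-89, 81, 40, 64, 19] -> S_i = Random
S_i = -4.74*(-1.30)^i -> [-4.74, 6.16, -8.01, 10.41, -13.54]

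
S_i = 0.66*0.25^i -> [0.66, 0.16, 0.04, 0.01, 0.0]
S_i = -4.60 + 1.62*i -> [-4.6, -2.98, -1.36, 0.26, 1.88]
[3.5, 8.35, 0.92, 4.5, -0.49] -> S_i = Random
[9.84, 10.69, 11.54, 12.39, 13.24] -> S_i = 9.84 + 0.85*i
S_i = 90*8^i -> [90, 720, 5760, 46080, 368640]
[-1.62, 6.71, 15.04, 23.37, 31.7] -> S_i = -1.62 + 8.33*i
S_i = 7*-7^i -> [7, -49, 343, -2401, 16807]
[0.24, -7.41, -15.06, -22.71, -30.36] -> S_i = 0.24 + -7.65*i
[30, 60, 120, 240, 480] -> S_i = 30*2^i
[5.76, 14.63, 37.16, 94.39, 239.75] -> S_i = 5.76*2.54^i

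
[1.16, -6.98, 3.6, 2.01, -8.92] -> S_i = Random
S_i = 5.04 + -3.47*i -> [5.04, 1.57, -1.9, -5.37, -8.84]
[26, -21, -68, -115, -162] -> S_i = 26 + -47*i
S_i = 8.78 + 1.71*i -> [8.78, 10.49, 12.2, 13.91, 15.62]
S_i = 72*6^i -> [72, 432, 2592, 15552, 93312]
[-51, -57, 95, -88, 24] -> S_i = Random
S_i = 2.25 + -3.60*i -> [2.25, -1.35, -4.95, -8.55, -12.15]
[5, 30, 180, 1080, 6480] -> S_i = 5*6^i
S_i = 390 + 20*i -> [390, 410, 430, 450, 470]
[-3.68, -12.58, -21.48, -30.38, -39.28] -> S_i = -3.68 + -8.90*i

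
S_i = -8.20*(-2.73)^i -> [-8.2, 22.39, -61.11, 166.84, -455.47]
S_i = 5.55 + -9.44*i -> [5.55, -3.89, -13.33, -22.77, -32.21]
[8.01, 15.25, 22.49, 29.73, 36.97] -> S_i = 8.01 + 7.24*i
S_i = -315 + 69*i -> [-315, -246, -177, -108, -39]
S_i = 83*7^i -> [83, 581, 4067, 28469, 199283]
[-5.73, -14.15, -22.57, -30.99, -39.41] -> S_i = -5.73 + -8.42*i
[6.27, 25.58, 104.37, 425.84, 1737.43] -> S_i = 6.27*4.08^i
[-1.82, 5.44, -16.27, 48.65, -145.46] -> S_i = -1.82*(-2.99)^i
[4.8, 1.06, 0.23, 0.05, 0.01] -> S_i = 4.80*0.22^i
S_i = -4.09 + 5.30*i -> [-4.09, 1.21, 6.51, 11.81, 17.11]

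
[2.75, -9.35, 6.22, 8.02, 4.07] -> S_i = Random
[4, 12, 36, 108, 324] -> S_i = 4*3^i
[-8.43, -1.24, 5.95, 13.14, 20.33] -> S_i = -8.43 + 7.19*i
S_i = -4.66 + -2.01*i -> [-4.66, -6.67, -8.68, -10.69, -12.7]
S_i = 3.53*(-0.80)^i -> [3.53, -2.82, 2.26, -1.81, 1.45]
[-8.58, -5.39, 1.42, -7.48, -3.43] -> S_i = Random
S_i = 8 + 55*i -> [8, 63, 118, 173, 228]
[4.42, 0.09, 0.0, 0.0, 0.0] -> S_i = 4.42*0.02^i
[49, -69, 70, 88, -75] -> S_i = Random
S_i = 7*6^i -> [7, 42, 252, 1512, 9072]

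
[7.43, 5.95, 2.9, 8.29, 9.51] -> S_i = Random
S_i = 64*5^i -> [64, 320, 1600, 8000, 40000]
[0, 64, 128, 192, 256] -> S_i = 0 + 64*i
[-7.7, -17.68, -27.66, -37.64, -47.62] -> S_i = -7.70 + -9.98*i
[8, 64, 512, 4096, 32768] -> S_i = 8*8^i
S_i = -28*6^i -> [-28, -168, -1008, -6048, -36288]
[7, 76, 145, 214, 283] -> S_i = 7 + 69*i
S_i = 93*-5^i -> [93, -465, 2325, -11625, 58125]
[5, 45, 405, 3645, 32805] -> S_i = 5*9^i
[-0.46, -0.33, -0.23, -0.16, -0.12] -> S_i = -0.46*0.71^i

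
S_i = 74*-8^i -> [74, -592, 4736, -37888, 303104]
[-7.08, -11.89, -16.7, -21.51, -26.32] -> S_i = -7.08 + -4.81*i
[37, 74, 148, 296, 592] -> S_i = 37*2^i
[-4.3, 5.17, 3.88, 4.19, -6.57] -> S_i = Random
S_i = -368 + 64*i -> [-368, -304, -240, -176, -112]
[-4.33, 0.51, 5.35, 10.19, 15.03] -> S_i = -4.33 + 4.84*i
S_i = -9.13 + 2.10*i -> [-9.13, -7.03, -4.93, -2.83, -0.73]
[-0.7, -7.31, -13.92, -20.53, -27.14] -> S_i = -0.70 + -6.61*i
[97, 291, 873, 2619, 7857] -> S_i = 97*3^i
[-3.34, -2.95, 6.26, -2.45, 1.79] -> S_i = Random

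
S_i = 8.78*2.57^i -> [8.78, 22.56, 57.99, 149.04, 383.02]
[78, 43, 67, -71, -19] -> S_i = Random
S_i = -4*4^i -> [-4, -16, -64, -256, -1024]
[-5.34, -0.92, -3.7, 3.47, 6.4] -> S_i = Random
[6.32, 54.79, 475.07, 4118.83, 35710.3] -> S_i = 6.32*8.67^i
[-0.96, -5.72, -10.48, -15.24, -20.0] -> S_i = -0.96 + -4.76*i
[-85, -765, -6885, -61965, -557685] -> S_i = -85*9^i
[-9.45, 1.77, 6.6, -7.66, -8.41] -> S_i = Random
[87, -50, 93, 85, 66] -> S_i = Random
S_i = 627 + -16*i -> [627, 611, 595, 579, 563]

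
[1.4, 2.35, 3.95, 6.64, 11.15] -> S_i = 1.40*1.68^i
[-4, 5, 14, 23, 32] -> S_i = -4 + 9*i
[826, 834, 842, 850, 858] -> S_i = 826 + 8*i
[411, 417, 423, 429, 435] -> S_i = 411 + 6*i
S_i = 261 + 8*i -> [261, 269, 277, 285, 293]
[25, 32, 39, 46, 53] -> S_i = 25 + 7*i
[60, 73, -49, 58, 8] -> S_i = Random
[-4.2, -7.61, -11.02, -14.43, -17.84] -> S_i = -4.20 + -3.41*i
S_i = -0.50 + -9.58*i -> [-0.5, -10.08, -19.66, -29.24, -38.82]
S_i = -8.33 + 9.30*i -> [-8.33, 0.97, 10.27, 19.57, 28.87]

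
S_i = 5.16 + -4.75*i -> [5.16, 0.41, -4.34, -9.09, -13.84]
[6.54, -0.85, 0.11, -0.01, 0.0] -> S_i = 6.54*(-0.13)^i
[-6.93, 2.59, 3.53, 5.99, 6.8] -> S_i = Random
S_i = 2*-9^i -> [2, -18, 162, -1458, 13122]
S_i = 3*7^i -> [3, 21, 147, 1029, 7203]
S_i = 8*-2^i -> [8, -16, 32, -64, 128]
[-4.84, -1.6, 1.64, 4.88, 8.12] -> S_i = -4.84 + 3.24*i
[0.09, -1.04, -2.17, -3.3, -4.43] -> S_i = 0.09 + -1.13*i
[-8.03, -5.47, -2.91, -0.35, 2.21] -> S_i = -8.03 + 2.56*i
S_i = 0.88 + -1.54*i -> [0.88, -0.66, -2.2, -3.74, -5.28]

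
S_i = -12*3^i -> [-12, -36, -108, -324, -972]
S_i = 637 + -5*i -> [637, 632, 627, 622, 617]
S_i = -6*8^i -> [-6, -48, -384, -3072, -24576]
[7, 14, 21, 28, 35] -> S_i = 7 + 7*i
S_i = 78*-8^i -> [78, -624, 4992, -39936, 319488]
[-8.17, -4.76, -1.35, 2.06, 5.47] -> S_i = -8.17 + 3.41*i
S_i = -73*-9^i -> [-73, 657, -5913, 53217, -478953]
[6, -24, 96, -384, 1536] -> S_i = 6*-4^i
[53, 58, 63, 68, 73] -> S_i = 53 + 5*i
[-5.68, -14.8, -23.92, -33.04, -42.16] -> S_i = -5.68 + -9.12*i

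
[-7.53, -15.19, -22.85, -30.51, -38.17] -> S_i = -7.53 + -7.66*i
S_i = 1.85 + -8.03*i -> [1.85, -6.18, -14.21, -22.24, -30.27]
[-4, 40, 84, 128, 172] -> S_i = -4 + 44*i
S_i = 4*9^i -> [4, 36, 324, 2916, 26244]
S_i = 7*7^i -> [7, 49, 343, 2401, 16807]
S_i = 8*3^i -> [8, 24, 72, 216, 648]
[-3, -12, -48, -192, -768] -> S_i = -3*4^i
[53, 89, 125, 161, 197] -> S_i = 53 + 36*i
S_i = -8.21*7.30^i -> [-8.21, -59.93, -437.51, -3193.83, -23314.96]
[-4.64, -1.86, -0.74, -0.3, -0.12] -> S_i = -4.64*0.40^i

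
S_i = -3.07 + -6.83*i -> [-3.07, -9.9, -16.73, -23.56, -30.39]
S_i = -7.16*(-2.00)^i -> [-7.16, 14.32, -28.64, 57.28, -114.56]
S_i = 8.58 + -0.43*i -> [8.58, 8.15, 7.72, 7.29, 6.86]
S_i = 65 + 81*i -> [65, 146, 227, 308, 389]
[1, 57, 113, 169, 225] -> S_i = 1 + 56*i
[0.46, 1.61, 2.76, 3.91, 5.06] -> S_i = 0.46 + 1.15*i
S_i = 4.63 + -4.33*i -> [4.63, 0.3, -4.03, -8.36, -12.69]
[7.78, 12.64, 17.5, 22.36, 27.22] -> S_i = 7.78 + 4.86*i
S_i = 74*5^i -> [74, 370, 1850, 9250, 46250]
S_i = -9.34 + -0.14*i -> [-9.34, -9.48, -9.62, -9.76, -9.9]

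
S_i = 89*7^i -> [89, 623, 4361, 30527, 213689]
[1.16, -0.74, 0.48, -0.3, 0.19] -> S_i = 1.16*(-0.64)^i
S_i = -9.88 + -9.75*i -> [-9.88, -19.63, -29.38, -39.13, -48.88]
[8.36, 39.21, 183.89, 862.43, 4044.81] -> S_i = 8.36*4.69^i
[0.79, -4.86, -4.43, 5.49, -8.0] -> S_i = Random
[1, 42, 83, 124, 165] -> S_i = 1 + 41*i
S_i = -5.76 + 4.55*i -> [-5.76, -1.21, 3.34, 7.89, 12.44]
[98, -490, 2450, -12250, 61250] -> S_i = 98*-5^i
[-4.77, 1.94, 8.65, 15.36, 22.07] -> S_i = -4.77 + 6.71*i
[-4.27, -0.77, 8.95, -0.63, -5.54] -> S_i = Random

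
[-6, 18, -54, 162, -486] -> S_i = -6*-3^i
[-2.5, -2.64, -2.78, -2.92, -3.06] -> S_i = -2.50 + -0.14*i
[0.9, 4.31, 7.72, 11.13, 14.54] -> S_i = 0.90 + 3.41*i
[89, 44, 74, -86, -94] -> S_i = Random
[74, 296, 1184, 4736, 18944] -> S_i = 74*4^i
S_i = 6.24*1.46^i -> [6.24, 9.11, 13.3, 19.42, 28.35]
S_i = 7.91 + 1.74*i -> [7.91, 9.65, 11.39, 13.13, 14.87]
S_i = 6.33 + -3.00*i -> [6.33, 3.33, 0.33, -2.67, -5.67]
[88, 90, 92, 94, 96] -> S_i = 88 + 2*i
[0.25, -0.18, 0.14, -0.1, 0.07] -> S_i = 0.25*(-0.74)^i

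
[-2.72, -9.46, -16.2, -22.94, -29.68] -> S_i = -2.72 + -6.74*i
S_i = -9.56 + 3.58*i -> [-9.56, -5.98, -2.4, 1.18, 4.76]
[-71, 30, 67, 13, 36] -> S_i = Random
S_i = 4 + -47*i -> [4, -43, -90, -137, -184]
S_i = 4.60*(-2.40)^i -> [4.6, -11.04, 26.5, -63.59, 152.62]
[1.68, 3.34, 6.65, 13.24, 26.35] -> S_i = 1.68*1.99^i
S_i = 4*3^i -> [4, 12, 36, 108, 324]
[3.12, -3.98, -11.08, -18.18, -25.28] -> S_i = 3.12 + -7.10*i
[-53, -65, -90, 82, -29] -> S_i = Random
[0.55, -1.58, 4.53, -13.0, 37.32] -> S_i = 0.55*(-2.87)^i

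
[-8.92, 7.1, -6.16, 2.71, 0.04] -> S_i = Random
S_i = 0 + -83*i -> [0, -83, -166, -249, -332]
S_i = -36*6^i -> [-36, -216, -1296, -7776, -46656]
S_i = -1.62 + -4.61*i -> [-1.62, -6.23, -10.84, -15.45, -20.06]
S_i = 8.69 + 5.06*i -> [8.69, 13.75, 18.81, 23.87, 28.93]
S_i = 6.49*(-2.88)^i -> [6.49, -18.69, 53.83, -155.03, 446.49]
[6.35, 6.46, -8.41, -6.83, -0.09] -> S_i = Random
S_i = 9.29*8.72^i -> [9.29, 81.01, 706.4, 6159.78, 53713.28]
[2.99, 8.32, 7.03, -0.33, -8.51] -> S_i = Random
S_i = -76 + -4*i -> [-76, -80, -84, -88, -92]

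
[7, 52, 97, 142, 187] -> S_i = 7 + 45*i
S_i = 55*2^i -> [55, 110, 220, 440, 880]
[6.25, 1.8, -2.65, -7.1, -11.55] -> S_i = 6.25 + -4.45*i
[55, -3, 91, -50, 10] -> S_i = Random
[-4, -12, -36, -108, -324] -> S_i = -4*3^i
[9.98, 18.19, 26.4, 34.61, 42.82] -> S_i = 9.98 + 8.21*i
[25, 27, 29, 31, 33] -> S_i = 25 + 2*i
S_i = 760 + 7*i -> [760, 767, 774, 781, 788]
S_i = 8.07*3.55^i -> [8.07, 28.65, 101.7, 361.04, 1281.7]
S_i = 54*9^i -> [54, 486, 4374, 39366, 354294]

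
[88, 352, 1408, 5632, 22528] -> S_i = 88*4^i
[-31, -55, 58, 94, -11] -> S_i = Random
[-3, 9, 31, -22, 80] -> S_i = Random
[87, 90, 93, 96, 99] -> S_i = 87 + 3*i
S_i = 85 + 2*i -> [85, 87, 89, 91, 93]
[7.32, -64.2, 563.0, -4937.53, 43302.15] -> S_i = 7.32*(-8.77)^i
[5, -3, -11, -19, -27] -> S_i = 5 + -8*i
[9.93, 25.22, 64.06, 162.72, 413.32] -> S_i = 9.93*2.54^i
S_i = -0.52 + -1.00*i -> [-0.52, -1.52, -2.52, -3.52, -4.52]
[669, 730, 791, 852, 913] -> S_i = 669 + 61*i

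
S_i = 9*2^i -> [9, 18, 36, 72, 144]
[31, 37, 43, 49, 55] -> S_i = 31 + 6*i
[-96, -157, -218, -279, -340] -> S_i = -96 + -61*i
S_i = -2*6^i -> [-2, -12, -72, -432, -2592]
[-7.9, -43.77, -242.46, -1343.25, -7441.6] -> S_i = -7.90*5.54^i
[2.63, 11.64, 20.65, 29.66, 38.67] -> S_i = 2.63 + 9.01*i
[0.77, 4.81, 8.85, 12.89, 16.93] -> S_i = 0.77 + 4.04*i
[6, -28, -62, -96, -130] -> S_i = 6 + -34*i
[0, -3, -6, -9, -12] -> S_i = 0 + -3*i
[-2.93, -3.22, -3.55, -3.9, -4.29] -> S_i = -2.93*1.10^i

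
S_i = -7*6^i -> [-7, -42, -252, -1512, -9072]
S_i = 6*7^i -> [6, 42, 294, 2058, 14406]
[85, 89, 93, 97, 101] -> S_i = 85 + 4*i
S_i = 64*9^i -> [64, 576, 5184, 46656, 419904]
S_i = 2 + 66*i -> [2, 68, 134, 200, 266]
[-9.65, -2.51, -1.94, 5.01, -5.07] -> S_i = Random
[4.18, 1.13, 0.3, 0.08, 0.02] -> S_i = 4.18*0.27^i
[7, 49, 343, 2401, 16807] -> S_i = 7*7^i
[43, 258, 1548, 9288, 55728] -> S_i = 43*6^i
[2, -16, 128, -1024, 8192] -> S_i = 2*-8^i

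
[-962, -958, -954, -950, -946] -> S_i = -962 + 4*i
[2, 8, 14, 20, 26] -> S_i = 2 + 6*i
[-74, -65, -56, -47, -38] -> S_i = -74 + 9*i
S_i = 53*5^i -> [53, 265, 1325, 6625, 33125]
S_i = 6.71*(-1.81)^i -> [6.71, -12.15, 21.98, -39.79, 72.02]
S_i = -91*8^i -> [-91, -728, -5824, -46592, -372736]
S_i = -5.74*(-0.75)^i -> [-5.74, 4.3, -3.23, 2.42, -1.82]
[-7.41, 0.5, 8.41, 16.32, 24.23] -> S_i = -7.41 + 7.91*i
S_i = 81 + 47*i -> [81, 128, 175, 222, 269]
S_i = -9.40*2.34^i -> [-9.4, -22.0, -51.47, -120.44, -281.83]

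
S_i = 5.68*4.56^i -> [5.68, 25.9, 118.11, 538.57, 2455.88]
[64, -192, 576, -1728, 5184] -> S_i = 64*-3^i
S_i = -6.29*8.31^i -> [-6.29, -52.27, -434.36, -3609.56, -29995.41]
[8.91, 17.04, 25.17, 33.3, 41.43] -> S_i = 8.91 + 8.13*i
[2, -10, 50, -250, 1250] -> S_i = 2*-5^i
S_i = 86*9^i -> [86, 774, 6966, 62694, 564246]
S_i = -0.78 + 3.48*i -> [-0.78, 2.7, 6.18, 9.66, 13.14]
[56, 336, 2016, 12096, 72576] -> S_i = 56*6^i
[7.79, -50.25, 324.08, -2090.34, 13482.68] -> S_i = 7.79*(-6.45)^i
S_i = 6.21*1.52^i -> [6.21, 9.44, 14.35, 21.81, 33.15]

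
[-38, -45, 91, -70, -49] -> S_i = Random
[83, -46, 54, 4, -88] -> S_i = Random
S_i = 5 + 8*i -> [5, 13, 21, 29, 37]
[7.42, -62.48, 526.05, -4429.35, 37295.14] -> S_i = 7.42*(-8.42)^i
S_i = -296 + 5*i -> [-296, -291, -286, -281, -276]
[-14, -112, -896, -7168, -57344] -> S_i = -14*8^i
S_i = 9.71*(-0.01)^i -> [9.71, -0.1, 0.0, -0.0, 0.0]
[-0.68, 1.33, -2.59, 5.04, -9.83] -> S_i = -0.68*(-1.95)^i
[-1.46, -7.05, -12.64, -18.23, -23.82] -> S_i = -1.46 + -5.59*i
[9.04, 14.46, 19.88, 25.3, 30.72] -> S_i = 9.04 + 5.42*i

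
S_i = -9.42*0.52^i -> [-9.42, -4.9, -2.55, -1.32, -0.69]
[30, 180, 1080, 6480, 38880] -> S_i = 30*6^i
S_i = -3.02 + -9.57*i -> [-3.02, -12.59, -22.16, -31.73, -41.3]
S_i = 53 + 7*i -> [53, 60, 67, 74, 81]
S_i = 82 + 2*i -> [82, 84, 86, 88, 90]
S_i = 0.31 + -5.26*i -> [0.31, -4.95, -10.21, -15.47, -20.73]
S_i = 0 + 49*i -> [0, 49, 98, 147, 196]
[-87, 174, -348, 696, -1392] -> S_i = -87*-2^i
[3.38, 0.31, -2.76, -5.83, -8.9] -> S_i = 3.38 + -3.07*i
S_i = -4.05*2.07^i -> [-4.05, -8.38, -17.35, -35.92, -74.36]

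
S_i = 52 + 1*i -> [52, 53, 54, 55, 56]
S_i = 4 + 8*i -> [4, 12, 20, 28, 36]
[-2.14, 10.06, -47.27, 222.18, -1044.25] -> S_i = -2.14*(-4.70)^i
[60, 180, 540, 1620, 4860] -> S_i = 60*3^i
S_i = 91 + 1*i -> [91, 92, 93, 94, 95]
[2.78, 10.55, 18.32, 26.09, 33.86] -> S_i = 2.78 + 7.77*i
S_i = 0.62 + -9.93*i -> [0.62, -9.31, -19.24, -29.17, -39.1]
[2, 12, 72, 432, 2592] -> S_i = 2*6^i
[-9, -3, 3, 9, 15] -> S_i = -9 + 6*i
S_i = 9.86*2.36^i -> [9.86, 23.27, 54.92, 129.6, 305.86]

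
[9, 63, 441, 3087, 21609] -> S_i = 9*7^i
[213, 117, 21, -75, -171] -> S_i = 213 + -96*i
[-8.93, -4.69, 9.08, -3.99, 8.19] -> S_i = Random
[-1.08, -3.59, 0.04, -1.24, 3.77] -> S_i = Random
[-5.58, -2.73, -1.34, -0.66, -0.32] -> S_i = -5.58*0.49^i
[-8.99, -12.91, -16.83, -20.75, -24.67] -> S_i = -8.99 + -3.92*i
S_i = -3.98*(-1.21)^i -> [-3.98, 4.82, -5.83, 7.05, -8.53]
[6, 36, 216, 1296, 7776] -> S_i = 6*6^i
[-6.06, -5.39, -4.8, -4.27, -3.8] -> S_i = -6.06*0.89^i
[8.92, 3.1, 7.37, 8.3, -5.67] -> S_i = Random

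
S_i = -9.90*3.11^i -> [-9.9, -30.79, -95.75, -297.79, -926.14]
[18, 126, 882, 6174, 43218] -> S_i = 18*7^i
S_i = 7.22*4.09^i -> [7.22, 29.53, 120.78, 493.98, 2020.37]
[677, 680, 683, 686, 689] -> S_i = 677 + 3*i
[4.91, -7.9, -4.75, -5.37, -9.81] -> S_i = Random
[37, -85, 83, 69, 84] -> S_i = Random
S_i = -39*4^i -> [-39, -156, -624, -2496, -9984]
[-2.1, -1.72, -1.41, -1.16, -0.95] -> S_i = -2.10*0.82^i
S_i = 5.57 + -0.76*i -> [5.57, 4.81, 4.05, 3.29, 2.53]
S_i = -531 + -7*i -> [-531, -538, -545, -552, -559]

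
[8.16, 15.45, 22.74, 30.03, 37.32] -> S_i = 8.16 + 7.29*i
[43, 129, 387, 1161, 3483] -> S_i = 43*3^i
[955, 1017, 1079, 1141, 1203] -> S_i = 955 + 62*i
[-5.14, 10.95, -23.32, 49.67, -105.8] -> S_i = -5.14*(-2.13)^i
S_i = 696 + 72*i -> [696, 768, 840, 912, 984]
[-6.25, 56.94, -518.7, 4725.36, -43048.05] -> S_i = -6.25*(-9.11)^i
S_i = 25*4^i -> [25, 100, 400, 1600, 6400]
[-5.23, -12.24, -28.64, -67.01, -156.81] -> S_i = -5.23*2.34^i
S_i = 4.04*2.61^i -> [4.04, 10.54, 27.52, 71.83, 187.48]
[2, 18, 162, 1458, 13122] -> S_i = 2*9^i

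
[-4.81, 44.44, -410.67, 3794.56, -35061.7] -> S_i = -4.81*(-9.24)^i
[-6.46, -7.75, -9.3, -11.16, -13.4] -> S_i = -6.46*1.20^i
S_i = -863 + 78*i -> [-863, -785, -707, -629, -551]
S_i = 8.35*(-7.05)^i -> [8.35, -58.87, 415.02, -2925.86, 20627.33]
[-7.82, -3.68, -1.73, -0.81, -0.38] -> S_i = -7.82*0.47^i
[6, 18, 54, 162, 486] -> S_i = 6*3^i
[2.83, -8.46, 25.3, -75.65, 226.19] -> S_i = 2.83*(-2.99)^i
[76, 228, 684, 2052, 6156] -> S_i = 76*3^i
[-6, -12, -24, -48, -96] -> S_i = -6*2^i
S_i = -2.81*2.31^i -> [-2.81, -6.49, -14.99, -34.64, -80.01]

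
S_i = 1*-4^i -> [1, -4, 16, -64, 256]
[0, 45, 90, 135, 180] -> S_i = 0 + 45*i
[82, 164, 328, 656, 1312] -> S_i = 82*2^i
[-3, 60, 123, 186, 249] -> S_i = -3 + 63*i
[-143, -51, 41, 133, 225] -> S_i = -143 + 92*i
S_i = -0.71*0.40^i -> [-0.71, -0.28, -0.11, -0.05, -0.02]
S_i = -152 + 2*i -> [-152, -150, -148, -146, -144]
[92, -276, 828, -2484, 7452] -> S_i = 92*-3^i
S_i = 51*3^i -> [51, 153, 459, 1377, 4131]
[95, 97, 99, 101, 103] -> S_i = 95 + 2*i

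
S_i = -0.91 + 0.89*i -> [-0.91, -0.02, 0.87, 1.76, 2.65]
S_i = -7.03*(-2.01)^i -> [-7.03, 14.13, -28.4, 57.09, -114.75]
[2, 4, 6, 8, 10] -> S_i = 2 + 2*i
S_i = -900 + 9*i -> [-900, -891, -882, -873, -864]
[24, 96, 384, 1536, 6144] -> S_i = 24*4^i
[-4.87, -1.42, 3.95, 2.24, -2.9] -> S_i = Random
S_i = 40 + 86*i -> [40, 126, 212, 298, 384]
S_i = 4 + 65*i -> [4, 69, 134, 199, 264]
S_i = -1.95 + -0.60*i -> [-1.95, -2.55, -3.15, -3.75, -4.35]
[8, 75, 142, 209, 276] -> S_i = 8 + 67*i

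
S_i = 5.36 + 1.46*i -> [5.36, 6.82, 8.28, 9.74, 11.2]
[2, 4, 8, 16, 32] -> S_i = 2*2^i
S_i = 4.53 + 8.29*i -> [4.53, 12.82, 21.11, 29.4, 37.69]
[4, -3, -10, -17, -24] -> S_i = 4 + -7*i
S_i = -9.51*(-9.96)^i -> [-9.51, 94.72, -943.41, 9396.34, -93587.51]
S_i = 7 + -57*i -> [7, -50, -107, -164, -221]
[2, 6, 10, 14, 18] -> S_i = 2 + 4*i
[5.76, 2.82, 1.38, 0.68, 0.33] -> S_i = 5.76*0.49^i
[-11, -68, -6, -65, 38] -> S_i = Random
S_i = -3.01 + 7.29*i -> [-3.01, 4.28, 11.57, 18.86, 26.15]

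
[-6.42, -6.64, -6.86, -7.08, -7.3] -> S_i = -6.42 + -0.22*i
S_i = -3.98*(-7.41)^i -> [-3.98, 29.49, -218.53, 1619.34, -11999.3]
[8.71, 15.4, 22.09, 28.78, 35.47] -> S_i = 8.71 + 6.69*i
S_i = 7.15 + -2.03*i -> [7.15, 5.12, 3.09, 1.06, -0.97]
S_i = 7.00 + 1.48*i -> [7.0, 8.48, 9.96, 11.44, 12.92]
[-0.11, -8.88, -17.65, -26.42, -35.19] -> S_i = -0.11 + -8.77*i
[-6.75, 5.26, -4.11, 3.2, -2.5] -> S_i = -6.75*(-0.78)^i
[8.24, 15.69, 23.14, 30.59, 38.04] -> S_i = 8.24 + 7.45*i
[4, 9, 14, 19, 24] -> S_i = 4 + 5*i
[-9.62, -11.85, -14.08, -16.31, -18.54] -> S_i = -9.62 + -2.23*i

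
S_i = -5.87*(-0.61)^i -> [-5.87, 3.58, -2.18, 1.33, -0.81]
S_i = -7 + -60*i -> [-7, -67, -127, -187, -247]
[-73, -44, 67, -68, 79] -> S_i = Random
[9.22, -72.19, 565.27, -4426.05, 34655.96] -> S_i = 9.22*(-7.83)^i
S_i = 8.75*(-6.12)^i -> [8.75, -53.55, 327.73, -2005.68, 12274.78]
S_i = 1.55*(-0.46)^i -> [1.55, -0.71, 0.33, -0.15, 0.07]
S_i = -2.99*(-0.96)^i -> [-2.99, 2.87, -2.76, 2.65, -2.54]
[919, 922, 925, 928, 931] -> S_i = 919 + 3*i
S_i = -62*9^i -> [-62, -558, -5022, -45198, -406782]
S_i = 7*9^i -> [7, 63, 567, 5103, 45927]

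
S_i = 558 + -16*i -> [558, 542, 526, 510, 494]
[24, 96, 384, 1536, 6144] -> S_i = 24*4^i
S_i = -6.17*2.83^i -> [-6.17, -17.46, -49.41, -139.84, -395.76]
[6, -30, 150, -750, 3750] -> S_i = 6*-5^i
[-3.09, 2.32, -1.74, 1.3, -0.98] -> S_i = -3.09*(-0.75)^i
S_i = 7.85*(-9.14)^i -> [7.85, -71.75, 655.79, -5993.88, 54784.09]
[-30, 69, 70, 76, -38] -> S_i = Random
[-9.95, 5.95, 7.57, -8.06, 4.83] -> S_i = Random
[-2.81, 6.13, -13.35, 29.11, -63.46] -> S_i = -2.81*(-2.18)^i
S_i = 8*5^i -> [8, 40, 200, 1000, 5000]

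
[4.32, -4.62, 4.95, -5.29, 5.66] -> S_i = 4.32*(-1.07)^i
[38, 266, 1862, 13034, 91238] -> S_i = 38*7^i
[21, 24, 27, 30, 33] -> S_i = 21 + 3*i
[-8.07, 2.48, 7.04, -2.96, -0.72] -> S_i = Random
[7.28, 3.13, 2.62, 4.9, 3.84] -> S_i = Random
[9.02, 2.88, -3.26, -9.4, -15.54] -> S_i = 9.02 + -6.14*i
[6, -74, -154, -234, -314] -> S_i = 6 + -80*i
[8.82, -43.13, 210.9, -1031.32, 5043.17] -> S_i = 8.82*(-4.89)^i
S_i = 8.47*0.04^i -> [8.47, 0.34, 0.01, 0.0, 0.0]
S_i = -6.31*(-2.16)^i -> [-6.31, 13.63, -29.44, 63.59, -137.35]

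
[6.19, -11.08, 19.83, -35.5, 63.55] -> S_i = 6.19*(-1.79)^i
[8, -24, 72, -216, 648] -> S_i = 8*-3^i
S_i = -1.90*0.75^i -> [-1.9, -1.42, -1.07, -0.8, -0.6]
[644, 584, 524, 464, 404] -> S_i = 644 + -60*i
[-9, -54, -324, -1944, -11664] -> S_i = -9*6^i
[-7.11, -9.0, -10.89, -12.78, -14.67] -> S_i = -7.11 + -1.89*i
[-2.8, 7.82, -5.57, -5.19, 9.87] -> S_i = Random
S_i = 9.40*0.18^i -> [9.4, 1.69, 0.3, 0.05, 0.01]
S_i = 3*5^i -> [3, 15, 75, 375, 1875]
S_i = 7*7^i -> [7, 49, 343, 2401, 16807]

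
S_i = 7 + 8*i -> [7, 15, 23, 31, 39]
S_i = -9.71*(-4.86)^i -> [-9.71, 47.19, -229.35, 1114.62, -5417.07]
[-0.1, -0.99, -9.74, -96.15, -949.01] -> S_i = -0.10*9.87^i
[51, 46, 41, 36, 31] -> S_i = 51 + -5*i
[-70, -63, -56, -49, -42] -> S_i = -70 + 7*i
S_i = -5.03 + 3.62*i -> [-5.03, -1.41, 2.21, 5.83, 9.45]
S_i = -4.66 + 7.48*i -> [-4.66, 2.82, 10.3, 17.78, 25.26]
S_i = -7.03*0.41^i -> [-7.03, -2.88, -1.18, -0.48, -0.2]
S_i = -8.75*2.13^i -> [-8.75, -18.64, -39.7, -84.56, -180.11]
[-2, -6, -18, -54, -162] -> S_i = -2*3^i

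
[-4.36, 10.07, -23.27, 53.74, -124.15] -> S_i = -4.36*(-2.31)^i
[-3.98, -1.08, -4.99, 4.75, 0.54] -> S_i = Random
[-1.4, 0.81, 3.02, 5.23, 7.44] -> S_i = -1.40 + 2.21*i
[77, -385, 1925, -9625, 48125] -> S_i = 77*-5^i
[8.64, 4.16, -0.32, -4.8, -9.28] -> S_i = 8.64 + -4.48*i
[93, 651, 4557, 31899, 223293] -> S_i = 93*7^i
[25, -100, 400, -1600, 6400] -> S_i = 25*-4^i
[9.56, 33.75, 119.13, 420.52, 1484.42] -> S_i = 9.56*3.53^i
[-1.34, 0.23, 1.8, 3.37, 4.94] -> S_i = -1.34 + 1.57*i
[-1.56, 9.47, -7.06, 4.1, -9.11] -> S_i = Random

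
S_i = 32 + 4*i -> [32, 36, 40, 44, 48]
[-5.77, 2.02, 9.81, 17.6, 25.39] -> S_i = -5.77 + 7.79*i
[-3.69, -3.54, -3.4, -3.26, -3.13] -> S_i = -3.69*0.96^i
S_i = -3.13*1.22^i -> [-3.13, -3.82, -4.66, -5.68, -6.93]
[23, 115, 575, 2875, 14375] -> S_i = 23*5^i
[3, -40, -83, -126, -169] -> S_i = 3 + -43*i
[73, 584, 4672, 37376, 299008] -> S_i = 73*8^i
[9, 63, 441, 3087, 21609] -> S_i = 9*7^i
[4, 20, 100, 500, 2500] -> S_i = 4*5^i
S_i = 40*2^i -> [40, 80, 160, 320, 640]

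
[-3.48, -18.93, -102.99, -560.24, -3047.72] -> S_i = -3.48*5.44^i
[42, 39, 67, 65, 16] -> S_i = Random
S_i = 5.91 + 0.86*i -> [5.91, 6.77, 7.63, 8.49, 9.35]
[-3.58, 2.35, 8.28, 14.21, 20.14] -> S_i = -3.58 + 5.93*i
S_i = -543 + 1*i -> [-543, -542, -541, -540, -539]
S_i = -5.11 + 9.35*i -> [-5.11, 4.24, 13.59, 22.94, 32.29]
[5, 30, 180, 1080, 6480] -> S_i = 5*6^i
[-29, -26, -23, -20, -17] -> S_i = -29 + 3*i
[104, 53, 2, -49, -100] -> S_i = 104 + -51*i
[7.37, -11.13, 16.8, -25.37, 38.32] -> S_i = 7.37*(-1.51)^i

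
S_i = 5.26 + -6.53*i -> [5.26, -1.27, -7.8, -14.33, -20.86]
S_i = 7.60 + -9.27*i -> [7.6, -1.67, -10.94, -20.21, -29.48]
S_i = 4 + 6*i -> [4, 10, 16, 22, 28]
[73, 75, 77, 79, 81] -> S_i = 73 + 2*i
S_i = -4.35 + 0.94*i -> [-4.35, -3.41, -2.47, -1.53, -0.59]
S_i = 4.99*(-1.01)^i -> [4.99, -5.04, 5.09, -5.14, 5.19]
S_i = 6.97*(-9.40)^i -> [6.97, -65.52, 615.87, -5789.17, 54418.2]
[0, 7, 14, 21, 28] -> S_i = 0 + 7*i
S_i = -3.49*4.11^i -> [-3.49, -14.34, -58.95, -242.3, -995.85]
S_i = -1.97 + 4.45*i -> [-1.97, 2.48, 6.93, 11.38, 15.83]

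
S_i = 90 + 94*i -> [90, 184, 278, 372, 466]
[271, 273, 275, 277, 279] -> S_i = 271 + 2*i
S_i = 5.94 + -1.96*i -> [5.94, 3.98, 2.02, 0.06, -1.9]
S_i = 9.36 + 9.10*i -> [9.36, 18.46, 27.56, 36.66, 45.76]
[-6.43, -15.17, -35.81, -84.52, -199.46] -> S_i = -6.43*2.36^i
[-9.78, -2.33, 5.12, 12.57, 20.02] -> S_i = -9.78 + 7.45*i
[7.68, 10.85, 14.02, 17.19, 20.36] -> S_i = 7.68 + 3.17*i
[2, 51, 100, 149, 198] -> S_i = 2 + 49*i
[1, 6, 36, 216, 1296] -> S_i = 1*6^i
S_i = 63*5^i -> [63, 315, 1575, 7875, 39375]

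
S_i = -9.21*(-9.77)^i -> [-9.21, 89.98, -879.12, 8589.01, -83914.67]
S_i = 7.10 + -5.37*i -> [7.1, 1.73, -3.64, -9.01, -14.38]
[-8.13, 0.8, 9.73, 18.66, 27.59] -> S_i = -8.13 + 8.93*i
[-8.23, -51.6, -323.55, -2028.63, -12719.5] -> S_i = -8.23*6.27^i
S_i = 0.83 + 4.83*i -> [0.83, 5.66, 10.49, 15.32, 20.15]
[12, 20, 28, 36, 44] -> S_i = 12 + 8*i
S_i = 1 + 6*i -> [1, 7, 13, 19, 25]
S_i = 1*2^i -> [1, 2, 4, 8, 16]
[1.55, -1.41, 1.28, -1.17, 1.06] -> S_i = 1.55*(-0.91)^i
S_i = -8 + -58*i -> [-8, -66, -124, -182, -240]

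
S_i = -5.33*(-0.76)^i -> [-5.33, 4.05, -3.08, 2.34, -1.78]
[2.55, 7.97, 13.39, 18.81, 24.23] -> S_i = 2.55 + 5.42*i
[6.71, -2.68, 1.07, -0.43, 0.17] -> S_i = 6.71*(-0.40)^i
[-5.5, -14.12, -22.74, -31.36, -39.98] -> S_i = -5.50 + -8.62*i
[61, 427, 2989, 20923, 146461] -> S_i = 61*7^i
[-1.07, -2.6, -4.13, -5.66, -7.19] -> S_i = -1.07 + -1.53*i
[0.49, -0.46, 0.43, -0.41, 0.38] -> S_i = 0.49*(-0.94)^i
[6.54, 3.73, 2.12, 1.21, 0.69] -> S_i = 6.54*0.57^i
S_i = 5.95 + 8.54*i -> [5.95, 14.49, 23.03, 31.57, 40.11]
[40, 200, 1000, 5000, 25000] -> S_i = 40*5^i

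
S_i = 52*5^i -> [52, 260, 1300, 6500, 32500]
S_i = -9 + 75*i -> [-9, 66, 141, 216, 291]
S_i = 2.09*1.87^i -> [2.09, 3.91, 7.31, 13.67, 25.56]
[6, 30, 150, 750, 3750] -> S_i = 6*5^i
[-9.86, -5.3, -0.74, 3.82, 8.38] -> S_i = -9.86 + 4.56*i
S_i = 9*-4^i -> [9, -36, 144, -576, 2304]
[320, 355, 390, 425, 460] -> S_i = 320 + 35*i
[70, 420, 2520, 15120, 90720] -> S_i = 70*6^i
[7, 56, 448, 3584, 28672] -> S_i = 7*8^i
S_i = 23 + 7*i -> [23, 30, 37, 44, 51]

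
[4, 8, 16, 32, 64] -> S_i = 4*2^i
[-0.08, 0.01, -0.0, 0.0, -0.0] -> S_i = -0.08*(-0.11)^i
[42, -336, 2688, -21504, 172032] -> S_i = 42*-8^i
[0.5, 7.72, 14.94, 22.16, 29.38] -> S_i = 0.50 + 7.22*i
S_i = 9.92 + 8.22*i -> [9.92, 18.14, 26.36, 34.58, 42.8]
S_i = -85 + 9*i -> [-85, -76, -67, -58, -49]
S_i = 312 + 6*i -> [312, 318, 324, 330, 336]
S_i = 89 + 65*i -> [89, 154, 219, 284, 349]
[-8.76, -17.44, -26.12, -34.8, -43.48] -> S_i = -8.76 + -8.68*i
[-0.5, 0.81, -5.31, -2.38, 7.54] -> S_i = Random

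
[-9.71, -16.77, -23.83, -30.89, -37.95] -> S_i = -9.71 + -7.06*i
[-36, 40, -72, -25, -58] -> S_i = Random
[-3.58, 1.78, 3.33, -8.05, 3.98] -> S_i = Random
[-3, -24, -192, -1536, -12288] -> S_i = -3*8^i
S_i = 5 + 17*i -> [5, 22, 39, 56, 73]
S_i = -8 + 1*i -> [-8, -7, -6, -5, -4]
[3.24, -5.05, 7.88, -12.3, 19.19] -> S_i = 3.24*(-1.56)^i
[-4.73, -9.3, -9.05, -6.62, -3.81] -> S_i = Random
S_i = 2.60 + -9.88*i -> [2.6, -7.28, -17.16, -27.04, -36.92]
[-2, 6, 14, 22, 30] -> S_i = -2 + 8*i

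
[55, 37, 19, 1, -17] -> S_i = 55 + -18*i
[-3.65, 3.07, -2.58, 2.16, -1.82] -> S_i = -3.65*(-0.84)^i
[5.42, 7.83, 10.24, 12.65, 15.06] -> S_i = 5.42 + 2.41*i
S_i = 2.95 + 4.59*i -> [2.95, 7.54, 12.13, 16.72, 21.31]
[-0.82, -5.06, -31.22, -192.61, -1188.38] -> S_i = -0.82*6.17^i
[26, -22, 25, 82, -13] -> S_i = Random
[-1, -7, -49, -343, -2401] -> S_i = -1*7^i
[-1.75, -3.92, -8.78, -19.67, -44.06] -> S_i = -1.75*2.24^i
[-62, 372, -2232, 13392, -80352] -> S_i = -62*-6^i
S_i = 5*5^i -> [5, 25, 125, 625, 3125]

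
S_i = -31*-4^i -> [-31, 124, -496, 1984, -7936]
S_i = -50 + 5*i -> [-50, -45, -40, -35, -30]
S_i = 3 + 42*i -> [3, 45, 87, 129, 171]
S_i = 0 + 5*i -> [0, 5, 10, 15, 20]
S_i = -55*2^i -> [-55, -110, -220, -440, -880]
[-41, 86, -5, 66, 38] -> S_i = Random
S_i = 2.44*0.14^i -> [2.44, 0.34, 0.05, 0.01, 0.0]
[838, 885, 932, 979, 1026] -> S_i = 838 + 47*i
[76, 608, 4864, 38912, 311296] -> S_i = 76*8^i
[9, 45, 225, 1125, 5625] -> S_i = 9*5^i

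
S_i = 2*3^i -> [2, 6, 18, 54, 162]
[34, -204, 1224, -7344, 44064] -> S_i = 34*-6^i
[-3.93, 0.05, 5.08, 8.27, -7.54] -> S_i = Random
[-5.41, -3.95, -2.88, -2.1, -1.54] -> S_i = -5.41*0.73^i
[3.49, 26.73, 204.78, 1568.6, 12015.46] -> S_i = 3.49*7.66^i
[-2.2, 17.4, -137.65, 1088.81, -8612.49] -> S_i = -2.20*(-7.91)^i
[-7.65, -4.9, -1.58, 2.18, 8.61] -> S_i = Random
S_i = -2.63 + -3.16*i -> [-2.63, -5.79, -8.95, -12.11, -15.27]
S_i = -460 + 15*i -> [-460, -445, -430, -415, -400]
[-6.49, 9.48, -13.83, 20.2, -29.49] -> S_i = -6.49*(-1.46)^i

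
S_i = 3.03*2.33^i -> [3.03, 7.06, 16.45, 38.33, 89.3]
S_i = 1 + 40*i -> [1, 41, 81, 121, 161]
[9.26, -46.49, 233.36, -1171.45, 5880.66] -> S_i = 9.26*(-5.02)^i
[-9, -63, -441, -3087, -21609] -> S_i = -9*7^i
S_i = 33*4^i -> [33, 132, 528, 2112, 8448]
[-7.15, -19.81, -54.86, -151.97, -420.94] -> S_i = -7.15*2.77^i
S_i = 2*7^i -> [2, 14, 98, 686, 4802]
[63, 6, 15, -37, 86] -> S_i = Random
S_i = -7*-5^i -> [-7, 35, -175, 875, -4375]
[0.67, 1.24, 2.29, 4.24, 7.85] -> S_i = 0.67*1.85^i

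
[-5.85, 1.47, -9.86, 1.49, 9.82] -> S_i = Random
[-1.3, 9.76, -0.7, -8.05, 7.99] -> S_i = Random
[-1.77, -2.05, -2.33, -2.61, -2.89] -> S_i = -1.77 + -0.28*i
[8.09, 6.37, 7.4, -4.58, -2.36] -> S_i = Random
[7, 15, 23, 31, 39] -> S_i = 7 + 8*i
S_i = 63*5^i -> [63, 315, 1575, 7875, 39375]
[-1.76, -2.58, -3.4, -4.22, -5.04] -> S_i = -1.76 + -0.82*i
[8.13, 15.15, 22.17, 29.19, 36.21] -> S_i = 8.13 + 7.02*i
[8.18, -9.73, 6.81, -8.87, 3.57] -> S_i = Random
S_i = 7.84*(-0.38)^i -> [7.84, -2.98, 1.13, -0.43, 0.16]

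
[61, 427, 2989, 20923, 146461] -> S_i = 61*7^i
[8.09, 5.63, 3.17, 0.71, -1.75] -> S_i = 8.09 + -2.46*i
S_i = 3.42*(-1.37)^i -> [3.42, -4.69, 6.42, -8.79, 12.05]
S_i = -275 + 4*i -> [-275, -271, -267, -263, -259]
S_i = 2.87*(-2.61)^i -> [2.87, -7.49, 19.55, -51.03, 133.18]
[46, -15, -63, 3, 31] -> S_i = Random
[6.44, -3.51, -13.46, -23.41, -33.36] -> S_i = 6.44 + -9.95*i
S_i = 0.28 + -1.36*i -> [0.28, -1.08, -2.44, -3.8, -5.16]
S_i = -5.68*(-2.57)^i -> [-5.68, 14.6, -37.52, 96.42, -247.79]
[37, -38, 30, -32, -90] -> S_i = Random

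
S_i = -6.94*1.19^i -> [-6.94, -8.26, -9.83, -11.7, -13.92]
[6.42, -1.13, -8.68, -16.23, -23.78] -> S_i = 6.42 + -7.55*i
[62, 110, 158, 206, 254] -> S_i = 62 + 48*i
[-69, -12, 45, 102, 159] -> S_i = -69 + 57*i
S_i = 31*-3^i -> [31, -93, 279, -837, 2511]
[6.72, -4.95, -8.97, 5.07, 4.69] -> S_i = Random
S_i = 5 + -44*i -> [5, -39, -83, -127, -171]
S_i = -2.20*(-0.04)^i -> [-2.2, 0.09, -0.0, 0.0, -0.0]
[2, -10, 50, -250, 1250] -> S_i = 2*-5^i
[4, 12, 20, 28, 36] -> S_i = 4 + 8*i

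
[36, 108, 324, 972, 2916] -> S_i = 36*3^i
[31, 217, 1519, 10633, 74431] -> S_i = 31*7^i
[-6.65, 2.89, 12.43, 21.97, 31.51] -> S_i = -6.65 + 9.54*i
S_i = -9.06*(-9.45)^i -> [-9.06, 85.62, -809.08, 7645.81, -72252.92]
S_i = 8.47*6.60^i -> [8.47, 55.9, 368.95, 2435.09, 16071.6]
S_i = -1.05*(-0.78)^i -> [-1.05, 0.82, -0.64, 0.5, -0.39]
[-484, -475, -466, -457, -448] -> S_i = -484 + 9*i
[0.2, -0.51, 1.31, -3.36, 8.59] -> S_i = 0.20*(-2.56)^i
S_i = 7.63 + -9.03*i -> [7.63, -1.4, -10.43, -19.46, -28.49]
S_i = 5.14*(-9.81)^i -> [5.14, -50.42, 494.65, -4852.55, 47603.53]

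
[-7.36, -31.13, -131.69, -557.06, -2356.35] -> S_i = -7.36*4.23^i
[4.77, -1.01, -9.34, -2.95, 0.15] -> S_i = Random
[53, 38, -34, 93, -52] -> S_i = Random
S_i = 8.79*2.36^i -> [8.79, 20.74, 48.96, 115.54, 272.67]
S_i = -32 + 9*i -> [-32, -23, -14, -5, 4]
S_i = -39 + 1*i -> [-39, -38, -37, -36, -35]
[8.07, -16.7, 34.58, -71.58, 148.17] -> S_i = 8.07*(-2.07)^i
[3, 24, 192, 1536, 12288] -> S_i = 3*8^i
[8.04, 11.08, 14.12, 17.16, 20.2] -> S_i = 8.04 + 3.04*i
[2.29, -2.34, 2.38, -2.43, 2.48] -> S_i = 2.29*(-1.02)^i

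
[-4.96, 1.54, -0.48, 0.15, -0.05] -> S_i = -4.96*(-0.31)^i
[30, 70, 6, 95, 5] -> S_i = Random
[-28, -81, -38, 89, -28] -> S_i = Random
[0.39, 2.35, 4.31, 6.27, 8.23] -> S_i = 0.39 + 1.96*i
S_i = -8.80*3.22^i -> [-8.8, -28.34, -91.24, -293.8, -946.03]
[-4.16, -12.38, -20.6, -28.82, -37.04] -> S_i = -4.16 + -8.22*i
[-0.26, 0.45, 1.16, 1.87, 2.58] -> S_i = -0.26 + 0.71*i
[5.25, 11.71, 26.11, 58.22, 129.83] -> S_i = 5.25*2.23^i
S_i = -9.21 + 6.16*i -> [-9.21, -3.05, 3.11, 9.27, 15.43]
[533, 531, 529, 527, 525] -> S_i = 533 + -2*i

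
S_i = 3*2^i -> [3, 6, 12, 24, 48]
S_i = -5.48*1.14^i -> [-5.48, -6.25, -7.12, -8.12, -9.26]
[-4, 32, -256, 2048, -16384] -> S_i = -4*-8^i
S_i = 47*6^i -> [47, 282, 1692, 10152, 60912]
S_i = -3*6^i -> [-3, -18, -108, -648, -3888]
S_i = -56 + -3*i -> [-56, -59, -62, -65, -68]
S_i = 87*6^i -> [87, 522, 3132, 18792, 112752]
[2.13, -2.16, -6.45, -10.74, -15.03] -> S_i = 2.13 + -4.29*i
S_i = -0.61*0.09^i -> [-0.61, -0.05, -0.0, -0.0, -0.0]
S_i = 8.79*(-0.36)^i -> [8.79, -3.16, 1.14, -0.41, 0.15]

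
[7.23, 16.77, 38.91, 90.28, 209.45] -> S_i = 7.23*2.32^i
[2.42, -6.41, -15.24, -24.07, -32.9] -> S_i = 2.42 + -8.83*i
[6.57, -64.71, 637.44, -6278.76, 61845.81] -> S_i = 6.57*(-9.85)^i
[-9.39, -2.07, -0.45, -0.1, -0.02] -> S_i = -9.39*0.22^i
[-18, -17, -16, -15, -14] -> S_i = -18 + 1*i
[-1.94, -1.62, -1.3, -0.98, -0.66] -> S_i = -1.94 + 0.32*i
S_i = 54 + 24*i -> [54, 78, 102, 126, 150]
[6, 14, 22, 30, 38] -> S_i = 6 + 8*i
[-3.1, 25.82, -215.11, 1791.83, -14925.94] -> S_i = -3.10*(-8.33)^i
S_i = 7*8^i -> [7, 56, 448, 3584, 28672]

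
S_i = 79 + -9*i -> [79, 70, 61, 52, 43]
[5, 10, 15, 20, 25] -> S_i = 5 + 5*i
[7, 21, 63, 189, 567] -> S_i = 7*3^i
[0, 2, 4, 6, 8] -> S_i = 0 + 2*i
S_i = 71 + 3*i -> [71, 74, 77, 80, 83]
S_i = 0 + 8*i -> [0, 8, 16, 24, 32]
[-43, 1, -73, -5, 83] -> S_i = Random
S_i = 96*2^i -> [96, 192, 384, 768, 1536]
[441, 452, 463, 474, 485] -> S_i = 441 + 11*i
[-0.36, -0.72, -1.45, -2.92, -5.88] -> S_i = -0.36*2.01^i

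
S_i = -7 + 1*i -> [-7, -6, -5, -4, -3]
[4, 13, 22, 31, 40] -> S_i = 4 + 9*i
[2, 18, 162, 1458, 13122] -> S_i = 2*9^i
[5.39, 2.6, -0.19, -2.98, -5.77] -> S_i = 5.39 + -2.79*i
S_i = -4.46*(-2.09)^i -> [-4.46, 9.32, -19.48, 40.72, -85.1]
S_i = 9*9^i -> [9, 81, 729, 6561, 59049]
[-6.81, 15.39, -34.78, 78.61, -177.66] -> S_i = -6.81*(-2.26)^i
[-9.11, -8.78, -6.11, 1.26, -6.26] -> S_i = Random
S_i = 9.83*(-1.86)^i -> [9.83, -18.28, 34.01, -63.25, 117.65]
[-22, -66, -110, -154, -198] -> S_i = -22 + -44*i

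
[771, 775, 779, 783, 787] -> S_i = 771 + 4*i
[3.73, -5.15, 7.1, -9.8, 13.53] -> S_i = 3.73*(-1.38)^i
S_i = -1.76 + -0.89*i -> [-1.76, -2.65, -3.54, -4.43, -5.32]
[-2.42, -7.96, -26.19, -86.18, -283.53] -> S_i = -2.42*3.29^i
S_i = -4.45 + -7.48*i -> [-4.45, -11.93, -19.41, -26.89, -34.37]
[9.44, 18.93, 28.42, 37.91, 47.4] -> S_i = 9.44 + 9.49*i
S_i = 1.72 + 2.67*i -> [1.72, 4.39, 7.06, 9.73, 12.4]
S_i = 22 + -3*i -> [22, 19, 16, 13, 10]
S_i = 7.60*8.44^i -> [7.6, 64.14, 541.38, 4569.21, 38564.12]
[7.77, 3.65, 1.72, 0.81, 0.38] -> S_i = 7.77*0.47^i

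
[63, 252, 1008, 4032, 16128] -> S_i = 63*4^i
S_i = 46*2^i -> [46, 92, 184, 368, 736]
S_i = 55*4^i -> [55, 220, 880, 3520, 14080]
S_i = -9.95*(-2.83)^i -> [-9.95, 28.16, -79.69, 225.52, -638.22]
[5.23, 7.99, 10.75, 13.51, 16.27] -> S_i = 5.23 + 2.76*i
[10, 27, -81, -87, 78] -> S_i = Random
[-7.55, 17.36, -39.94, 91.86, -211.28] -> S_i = -7.55*(-2.30)^i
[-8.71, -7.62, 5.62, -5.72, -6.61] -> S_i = Random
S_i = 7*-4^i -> [7, -28, 112, -448, 1792]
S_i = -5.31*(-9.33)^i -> [-5.31, 49.54, -462.23, 4312.6, -40236.58]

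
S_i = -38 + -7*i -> [-38, -45, -52, -59, -66]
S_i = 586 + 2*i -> [586, 588, 590, 592, 594]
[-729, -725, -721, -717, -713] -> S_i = -729 + 4*i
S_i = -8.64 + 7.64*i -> [-8.64, -1.0, 6.64, 14.28, 21.92]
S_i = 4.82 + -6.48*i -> [4.82, -1.66, -8.14, -14.62, -21.1]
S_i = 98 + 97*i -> [98, 195, 292, 389, 486]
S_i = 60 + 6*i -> [60, 66, 72, 78, 84]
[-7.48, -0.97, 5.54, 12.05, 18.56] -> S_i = -7.48 + 6.51*i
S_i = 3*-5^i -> [3, -15, 75, -375, 1875]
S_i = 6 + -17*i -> [6, -11, -28, -45, -62]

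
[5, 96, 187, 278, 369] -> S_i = 5 + 91*i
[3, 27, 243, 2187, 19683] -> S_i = 3*9^i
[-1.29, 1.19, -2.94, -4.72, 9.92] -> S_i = Random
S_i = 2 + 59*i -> [2, 61, 120, 179, 238]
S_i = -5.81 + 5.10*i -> [-5.81, -0.71, 4.39, 9.49, 14.59]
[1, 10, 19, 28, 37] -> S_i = 1 + 9*i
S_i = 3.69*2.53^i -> [3.69, 9.34, 23.62, 59.76, 151.18]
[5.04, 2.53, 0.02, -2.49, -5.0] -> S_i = 5.04 + -2.51*i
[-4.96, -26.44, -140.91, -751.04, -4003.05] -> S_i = -4.96*5.33^i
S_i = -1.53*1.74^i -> [-1.53, -2.66, -4.63, -8.06, -14.02]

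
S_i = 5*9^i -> [5, 45, 405, 3645, 32805]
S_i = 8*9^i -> [8, 72, 648, 5832, 52488]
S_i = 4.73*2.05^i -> [4.73, 9.7, 19.88, 40.75, 83.54]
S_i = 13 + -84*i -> [13, -71, -155, -239, -323]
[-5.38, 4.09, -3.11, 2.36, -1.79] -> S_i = -5.38*(-0.76)^i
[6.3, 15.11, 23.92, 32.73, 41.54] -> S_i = 6.30 + 8.81*i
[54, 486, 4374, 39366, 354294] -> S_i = 54*9^i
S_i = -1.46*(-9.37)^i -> [-1.46, 13.68, -128.18, 1201.08, -11254.11]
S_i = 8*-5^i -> [8, -40, 200, -1000, 5000]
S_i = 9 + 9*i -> [9, 18, 27, 36, 45]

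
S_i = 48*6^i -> [48, 288, 1728, 10368, 62208]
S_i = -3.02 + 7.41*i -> [-3.02, 4.39, 11.8, 19.21, 26.62]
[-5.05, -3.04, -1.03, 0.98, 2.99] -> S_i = -5.05 + 2.01*i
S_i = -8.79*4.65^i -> [-8.79, -40.87, -190.06, -883.79, -4109.61]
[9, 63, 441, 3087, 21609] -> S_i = 9*7^i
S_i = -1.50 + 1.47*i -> [-1.5, -0.03, 1.44, 2.91, 4.38]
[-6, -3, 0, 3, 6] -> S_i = -6 + 3*i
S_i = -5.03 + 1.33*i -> [-5.03, -3.7, -2.37, -1.04, 0.29]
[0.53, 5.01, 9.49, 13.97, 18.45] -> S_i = 0.53 + 4.48*i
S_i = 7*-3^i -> [7, -21, 63, -189, 567]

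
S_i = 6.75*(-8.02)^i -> [6.75, -54.14, 434.16, -3481.98, 27925.52]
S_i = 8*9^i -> [8, 72, 648, 5832, 52488]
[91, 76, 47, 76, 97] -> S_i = Random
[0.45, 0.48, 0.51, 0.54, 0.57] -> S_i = 0.45*1.06^i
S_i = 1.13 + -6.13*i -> [1.13, -5.0, -11.13, -17.26, -23.39]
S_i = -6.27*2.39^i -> [-6.27, -14.99, -35.81, -85.6, -204.58]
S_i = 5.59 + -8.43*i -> [5.59, -2.84, -11.27, -19.7, -28.13]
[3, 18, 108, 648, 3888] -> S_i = 3*6^i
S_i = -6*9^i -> [-6, -54, -486, -4374, -39366]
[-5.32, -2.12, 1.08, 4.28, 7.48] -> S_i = -5.32 + 3.20*i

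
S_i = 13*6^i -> [13, 78, 468, 2808, 16848]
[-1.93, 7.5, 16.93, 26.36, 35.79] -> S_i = -1.93 + 9.43*i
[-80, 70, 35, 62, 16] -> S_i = Random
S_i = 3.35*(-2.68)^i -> [3.35, -8.98, 24.06, -64.48, 172.82]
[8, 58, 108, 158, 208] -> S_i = 8 + 50*i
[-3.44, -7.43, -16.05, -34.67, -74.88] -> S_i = -3.44*2.16^i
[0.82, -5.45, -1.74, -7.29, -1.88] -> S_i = Random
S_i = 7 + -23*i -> [7, -16, -39, -62, -85]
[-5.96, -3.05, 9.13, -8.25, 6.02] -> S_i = Random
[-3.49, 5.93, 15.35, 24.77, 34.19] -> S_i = -3.49 + 9.42*i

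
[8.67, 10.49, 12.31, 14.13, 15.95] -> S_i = 8.67 + 1.82*i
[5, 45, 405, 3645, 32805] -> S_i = 5*9^i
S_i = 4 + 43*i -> [4, 47, 90, 133, 176]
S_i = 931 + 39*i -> [931, 970, 1009, 1048, 1087]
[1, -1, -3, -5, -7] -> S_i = 1 + -2*i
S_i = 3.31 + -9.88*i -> [3.31, -6.57, -16.45, -26.33, -36.21]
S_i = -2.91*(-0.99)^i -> [-2.91, 2.88, -2.85, 2.82, -2.8]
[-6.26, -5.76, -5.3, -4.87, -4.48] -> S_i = -6.26*0.92^i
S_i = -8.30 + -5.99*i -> [-8.3, -14.29, -20.28, -26.27, -32.26]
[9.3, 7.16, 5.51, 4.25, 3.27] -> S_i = 9.30*0.77^i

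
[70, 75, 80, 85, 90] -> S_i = 70 + 5*i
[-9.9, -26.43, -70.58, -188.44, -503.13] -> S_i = -9.90*2.67^i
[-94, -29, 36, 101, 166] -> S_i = -94 + 65*i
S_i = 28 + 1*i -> [28, 29, 30, 31, 32]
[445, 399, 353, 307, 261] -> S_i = 445 + -46*i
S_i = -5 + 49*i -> [-5, 44, 93, 142, 191]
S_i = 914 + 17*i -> [914, 931, 948, 965, 982]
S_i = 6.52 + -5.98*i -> [6.52, 0.54, -5.44, -11.42, -17.4]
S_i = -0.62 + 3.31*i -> [-0.62, 2.69, 6.0, 9.31, 12.62]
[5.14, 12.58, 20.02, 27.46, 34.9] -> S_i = 5.14 + 7.44*i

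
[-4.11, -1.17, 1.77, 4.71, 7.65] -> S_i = -4.11 + 2.94*i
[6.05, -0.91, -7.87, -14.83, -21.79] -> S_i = 6.05 + -6.96*i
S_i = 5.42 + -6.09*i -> [5.42, -0.67, -6.76, -12.85, -18.94]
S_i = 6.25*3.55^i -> [6.25, 22.19, 78.77, 279.62, 992.64]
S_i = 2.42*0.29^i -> [2.42, 0.7, 0.2, 0.06, 0.02]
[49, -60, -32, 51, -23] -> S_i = Random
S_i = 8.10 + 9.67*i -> [8.1, 17.77, 27.44, 37.11, 46.78]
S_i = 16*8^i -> [16, 128, 1024, 8192, 65536]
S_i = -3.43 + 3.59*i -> [-3.43, 0.16, 3.75, 7.34, 10.93]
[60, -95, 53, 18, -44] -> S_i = Random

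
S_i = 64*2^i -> [64, 128, 256, 512, 1024]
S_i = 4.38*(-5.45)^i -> [4.38, -23.87, 130.1, -709.03, 3864.2]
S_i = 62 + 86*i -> [62, 148, 234, 320, 406]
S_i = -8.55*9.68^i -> [-8.55, -82.76, -801.16, -7755.19, -75070.19]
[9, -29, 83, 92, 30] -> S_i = Random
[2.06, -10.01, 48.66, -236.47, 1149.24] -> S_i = 2.06*(-4.86)^i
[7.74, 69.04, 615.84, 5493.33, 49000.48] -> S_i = 7.74*8.92^i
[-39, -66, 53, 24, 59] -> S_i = Random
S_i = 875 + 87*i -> [875, 962, 1049, 1136, 1223]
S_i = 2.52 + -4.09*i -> [2.52, -1.57, -5.66, -9.75, -13.84]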